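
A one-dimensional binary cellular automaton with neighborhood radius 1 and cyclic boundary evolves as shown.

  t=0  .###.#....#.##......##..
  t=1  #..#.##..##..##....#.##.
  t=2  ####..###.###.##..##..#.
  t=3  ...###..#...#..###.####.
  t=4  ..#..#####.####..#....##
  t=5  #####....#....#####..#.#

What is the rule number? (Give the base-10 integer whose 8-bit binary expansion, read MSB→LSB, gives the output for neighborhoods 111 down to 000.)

  nb ###: next=.  (t=0,i=2, bit7=0)
  nb ##.: next=#  (t=0,i=3, bit6=1)
  nb #.#: next=.  (t=0,i=4, bit5=0)
  nb #..: next=#  (t=0,i=6, bit4=1)
  nb .##: next=.  (t=0,i=1, bit3=0)
  nb .#.: next=#  (t=0,i=5, bit2=1)
  nb ..#: next=#  (t=0,i=0, bit1=1)
  nb ...: next=.  (t=0,i=7, bit0=0)
  bits 01010110 = 86

86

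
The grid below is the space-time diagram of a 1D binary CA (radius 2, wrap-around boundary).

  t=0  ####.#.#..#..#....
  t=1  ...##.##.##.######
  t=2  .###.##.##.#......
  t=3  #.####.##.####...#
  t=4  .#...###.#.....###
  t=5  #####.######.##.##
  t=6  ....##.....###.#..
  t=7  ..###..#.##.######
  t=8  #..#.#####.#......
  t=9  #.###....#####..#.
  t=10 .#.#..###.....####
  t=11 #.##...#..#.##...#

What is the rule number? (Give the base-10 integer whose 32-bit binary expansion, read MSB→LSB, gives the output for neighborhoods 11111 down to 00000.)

  nb #####: next=.  (t=1,i=14, bit31=0)
  nb ####.: next=.  (t=0,i=2, bit30=0)
  nb ###.#: next=#  (t=0,i=3, bit29=1)
  nb ###..: next=.  (t=1,i=17, bit28=0)
  nb ##.##: next=#  (t=1,i=5, bit27=1)
  nb ##.#.: next=#  (t=0,i=4, bit26=1)
  nb ##..#: next=#  (t=7,i=0, bit25=1)
  nb ##...: next=.  (t=1,i=0, bit24=0)
  nb #.###: next=.  (t=1,i=12, bit23=0)
  nb #.##.: next=#  (t=1,i=6, bit22=1)
  nb #.#.#: next=.  (t=0,i=5, bit21=0)
  nb #.#..: next=#  (t=0,i=7, bit20=1)
  nb #..##: next=.  (t=7,i=1, bit19=0)
  nb #..#.: next=#  (t=0,i=9, bit18=1)
  nb #...#: next=#  (t=1,i=1, bit17=1)
  nb #....: next=#  (t=0,i=15, bit16=1)
  nb .####: next=.  (t=0,i=1, bit15=0)
  nb .###.: next=#  (t=2,i=2, bit14=1)
  nb .##.#: next=.  (t=1,i=4, bit13=0)
  nb .##..: next=.  (t=6,i=5, bit12=0)
  nb .#.##: next=#  (t=7,i=8, bit11=1)
  nb .#.#.: next=#  (t=0,i=6, bit10=1)
  nb .#..#: next=.  (t=0,i=8, bit9=0)
  nb .#...: next=#  (t=0,i=14, bit8=1)
  nb ..###: next=.  (t=0,i=0, bit7=0)
  nb ..##.: next=#  (t=1,i=3, bit6=1)
  nb ..#.#: next=#  (t=7,i=7, bit5=1)
  nb ..#..: next=#  (t=0,i=10, bit4=1)
  nb ...##: next=#  (t=0,i=17, bit3=1)
  nb ...#.: next=.  (t=8,i=17, bit2=0)
  nb ....#: next=#  (t=0,i=16, bit1=1)
  nb .....: next=.  (t=2,i=14, bit0=0)
  bits 00101110010101110100110101111010 = 777473402

777473402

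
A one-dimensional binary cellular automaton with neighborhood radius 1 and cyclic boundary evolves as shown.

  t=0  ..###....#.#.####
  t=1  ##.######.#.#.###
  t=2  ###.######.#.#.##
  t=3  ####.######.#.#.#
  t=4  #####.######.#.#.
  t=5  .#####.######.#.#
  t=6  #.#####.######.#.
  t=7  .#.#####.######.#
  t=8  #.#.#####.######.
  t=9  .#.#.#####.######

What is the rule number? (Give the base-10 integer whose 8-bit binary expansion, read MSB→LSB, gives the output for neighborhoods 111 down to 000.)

  ###|#  b7=1 t=0,i=3
  ##.|#  b6=1 t=0,i=4
  #.#|#  b5=1 t=0,i=10
  #..|#  b4=1 t=0,i=0
  .##|.  b3=0 t=0,i=2
  .#.|.  b2=0 t=0,i=9
  ..#|#  b1=1 t=0,i=1
  ...|#  b0=1 t=0,i=6
  bits 11110011 = 243

243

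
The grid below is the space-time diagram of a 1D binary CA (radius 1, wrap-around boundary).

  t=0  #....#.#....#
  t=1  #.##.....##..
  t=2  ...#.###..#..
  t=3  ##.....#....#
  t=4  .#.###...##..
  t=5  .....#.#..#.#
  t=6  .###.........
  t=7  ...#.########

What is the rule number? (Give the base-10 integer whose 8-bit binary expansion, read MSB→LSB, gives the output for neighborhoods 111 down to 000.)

65

  nb ###: next=.  (t=2,i=6, bit7=0)
  nb ##.: next=#  (t=0,i=0, bit6=1)
  nb #.#: next=.  (t=0,i=6, bit5=0)
  nb #..: next=.  (t=0,i=1, bit4=0)
  nb .##: next=.  (t=0,i=12, bit3=0)
  nb .#.: next=.  (t=0,i=5, bit2=0)
  nb ..#: next=.  (t=0,i=4, bit1=0)
  nb ...: next=#  (t=0,i=2, bit0=1)
  bits 01000001 = 65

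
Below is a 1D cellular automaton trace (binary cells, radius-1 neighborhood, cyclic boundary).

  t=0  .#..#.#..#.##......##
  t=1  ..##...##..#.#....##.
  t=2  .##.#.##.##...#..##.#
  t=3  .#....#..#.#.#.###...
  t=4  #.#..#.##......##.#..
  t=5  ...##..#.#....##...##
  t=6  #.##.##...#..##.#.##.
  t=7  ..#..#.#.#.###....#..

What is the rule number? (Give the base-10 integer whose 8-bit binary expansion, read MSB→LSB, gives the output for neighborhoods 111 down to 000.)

154

  ###|#  b7=1 t=3,i=16
  ##.|.  b6=0 t=0,i=12
  #.#|.  b5=0 t=0,i=0
  #..|#  b4=1 t=0,i=2
  .##|#  b3=1 t=0,i=11
  .#.|.  b2=0 t=0,i=1
  ..#|#  b1=1 t=0,i=3
  ...|.  b0=0 t=0,i=14
  bits 10011010 = 154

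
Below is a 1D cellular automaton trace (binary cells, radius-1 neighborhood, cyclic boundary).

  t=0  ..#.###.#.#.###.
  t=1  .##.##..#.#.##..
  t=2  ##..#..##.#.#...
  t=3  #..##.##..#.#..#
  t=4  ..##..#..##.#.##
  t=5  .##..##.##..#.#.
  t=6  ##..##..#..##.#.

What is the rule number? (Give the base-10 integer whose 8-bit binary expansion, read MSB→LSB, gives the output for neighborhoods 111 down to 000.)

  ### -> #   bit 7 = 1  t=0,i=5
  ##. -> .   bit 6 = 0  t=0,i=6
  #.# -> .   bit 5 = 0  t=0,i=3
  #.. -> .   bit 4 = 0  t=0,i=15
  .## -> #   bit 3 = 1  t=0,i=4
  .#. -> #   bit 2 = 1  t=0,i=2
  ..# -> #   bit 1 = 1  t=0,i=1
  ... -> .   bit 0 = 0  t=0,i=0
  bits 10001110 = 142

142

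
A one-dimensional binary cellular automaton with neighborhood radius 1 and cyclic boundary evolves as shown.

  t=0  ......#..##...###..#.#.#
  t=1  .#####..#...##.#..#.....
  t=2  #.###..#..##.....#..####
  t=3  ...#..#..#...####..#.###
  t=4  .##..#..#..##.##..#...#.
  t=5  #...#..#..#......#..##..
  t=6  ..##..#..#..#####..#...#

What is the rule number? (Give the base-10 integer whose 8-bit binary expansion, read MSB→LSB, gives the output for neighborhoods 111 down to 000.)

131

  ###|#  b7=1 t=0,i=15
  ##.|.  b6=0 t=0,i=10
  #.#|.  b5=0 t=0,i=20
  #..|.  b4=0 t=0,i=0
  .##|.  b3=0 t=0,i=9
  .#.|.  b2=0 t=0,i=6
  ..#|#  b1=1 t=0,i=5
  ...|#  b0=1 t=0,i=1
  bits 10000011 = 131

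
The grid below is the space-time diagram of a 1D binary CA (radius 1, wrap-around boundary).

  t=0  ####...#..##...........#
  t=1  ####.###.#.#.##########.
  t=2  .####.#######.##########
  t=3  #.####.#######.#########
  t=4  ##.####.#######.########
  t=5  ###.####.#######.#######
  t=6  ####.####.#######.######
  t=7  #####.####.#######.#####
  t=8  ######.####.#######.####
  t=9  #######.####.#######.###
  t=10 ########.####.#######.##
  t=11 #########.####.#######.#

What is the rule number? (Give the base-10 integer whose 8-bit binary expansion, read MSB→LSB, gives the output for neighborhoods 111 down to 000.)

  ###|#  b7=1 t=0,i=0
  ##.|#  b6=1 t=0,i=3
  #.#|#  b5=1 t=1,i=4
  #..|.  b4=0 t=0,i=4
  .##|.  b3=0 t=0,i=10
  .#.|#  b2=1 t=0,i=7
  ..#|#  b1=1 t=0,i=6
  ...|#  b0=1 t=0,i=5
  bits 11100111 = 231

231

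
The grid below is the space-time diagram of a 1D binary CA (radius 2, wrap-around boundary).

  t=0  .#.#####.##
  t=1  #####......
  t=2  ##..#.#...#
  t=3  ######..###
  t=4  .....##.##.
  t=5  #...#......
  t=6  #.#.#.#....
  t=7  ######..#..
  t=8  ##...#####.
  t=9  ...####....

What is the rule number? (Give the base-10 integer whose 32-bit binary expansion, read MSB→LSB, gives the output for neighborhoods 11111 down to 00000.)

380096184

  #####|.  b31=0 t=0,i=5
  ####.|.  b30=0 t=0,i=6
  ###.#|.  b29=0 t=0,i=7
  ###..|#  b28=1 t=1,i=4
  ##.##|.  b27=0 t=0,i=8
  ##.#.|#  b26=1 t=0,i=0
  ##..#|#  b25=1 t=2,i=2
  ##...|.  b24=0 t=1,i=5
  #.###|#  b23=1 t=0,i=3
  #.##.|.  b22=0 t=0,i=9
  #.#.#|#  b21=1 t=0,i=1
  #.#..|.  b20=0 t=2,i=6
  #..##|.  b19=0 t=3,i=7
  #..#.|#  b18=1 t=2,i=3
  #...#|#  b17=1 t=2,i=8
  #....|#  b16=1 t=1,i=6
  .####|#  b15=1 t=0,i=4
  .###.|#  b14=1 t=2,i=0
  .##.#|.  b13=0 t=0,i=10
  .##..|.  b12=0 t=4,i=9
  .#.##|#  b11=1 t=0,i=2
  .#.#.|#  b10=1 t=2,i=5
  .#..#|#  b9=1 t=7,i=9
  .#...|.  b8=0 t=2,i=7
  ..###|#  b7=1 t=1,i=0
  ..##.|.  b6=0 t=4,i=5
  ..#.#|#  b5=1 t=2,i=4
  ..#..|#  b4=1 t=5,i=0
  ...##|#  b3=1 t=1,i=10
  ...#.|.  b2=0 t=5,i=3
  ....#|.  b1=0 t=1,i=9
  .....|.  b0=0 t=1,i=7
  bits 00010110101001111100111010111000 = 380096184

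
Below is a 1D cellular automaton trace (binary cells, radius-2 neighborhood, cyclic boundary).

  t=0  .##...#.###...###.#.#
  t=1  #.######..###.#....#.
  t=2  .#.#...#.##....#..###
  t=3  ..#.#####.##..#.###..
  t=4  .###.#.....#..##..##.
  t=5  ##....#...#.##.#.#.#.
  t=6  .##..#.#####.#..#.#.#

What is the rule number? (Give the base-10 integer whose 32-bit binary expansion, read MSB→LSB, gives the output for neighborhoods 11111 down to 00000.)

  [31] ##### => .  t=1,i=4
  [30] ####. => .  t=1,i=6
  [29] ###.# => .  t=0,i=16
  [28] ###.. => #  t=0,i=10
  [27] ##.## => .  t=3,i=9
  [26] ##.#. => .  t=0,i=17
  [25] ##..# => .  t=1,i=8
  [24] ##... => #  t=0,i=3
  [23] #.### => .  t=0,i=8
  [22] #.##. => .  t=0,i=1
  [21] #.#.# => .  t=0,i=18
  [20] #.#.. => .  t=1,i=14
  [19] #..## => #  t=1,i=9
  [18] #..#. => .  t=3,i=13
  [17] #...# => #  t=0,i=4
  [16] #.... => .  t=1,i=16
  [15] .#### => #  t=1,i=3
  [14] .###. => .  t=0,i=9
  [13] .##.# => #  t=5,i=13
  [12] .##.. => #  t=0,i=2
  [11] .#.## => #  t=0,i=0
  [10] .#.#. => #  t=0,i=19
  [9] .#..# => #  t=2,i=16
  [8] .#... => #  t=1,i=15
  [7] ..### => #  t=0,i=14
  [6] ..##. => .  t=4,i=14
  [5] ..#.# => #  t=0,i=6
  [4] ..#.. => .  t=2,i=15
  [3] ...## => .  t=0,i=13
  [2] ...#. => #  t=0,i=5
  [1] ....# => .  t=1,i=17
  [0] ..... => .  t=4,i=8
  bits 00010001000010101011111110100100 = 285917092

285917092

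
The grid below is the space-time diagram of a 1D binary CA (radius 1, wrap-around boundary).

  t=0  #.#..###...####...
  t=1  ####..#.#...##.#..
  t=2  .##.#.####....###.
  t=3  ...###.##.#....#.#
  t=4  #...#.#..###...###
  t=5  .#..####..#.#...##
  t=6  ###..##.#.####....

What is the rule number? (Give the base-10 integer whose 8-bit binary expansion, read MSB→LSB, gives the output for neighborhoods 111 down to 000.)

180

  ###|#  b7=1 t=0,i=6
  ##.|.  b6=0 t=0,i=7
  #.#|#  b5=1 t=0,i=1
  #..|#  b4=1 t=0,i=3
  .##|.  b3=0 t=0,i=5
  .#.|#  b2=1 t=0,i=0
  ..#|.  b1=0 t=0,i=4
  ...|.  b0=0 t=0,i=9
  bits 10110100 = 180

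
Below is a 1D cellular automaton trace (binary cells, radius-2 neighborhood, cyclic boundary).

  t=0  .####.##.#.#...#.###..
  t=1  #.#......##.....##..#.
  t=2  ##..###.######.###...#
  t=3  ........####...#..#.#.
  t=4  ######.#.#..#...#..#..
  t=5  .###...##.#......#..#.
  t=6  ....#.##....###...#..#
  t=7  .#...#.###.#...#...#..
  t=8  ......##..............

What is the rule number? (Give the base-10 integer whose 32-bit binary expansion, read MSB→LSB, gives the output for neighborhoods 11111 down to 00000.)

2174852681

  nb #####: next=#  (t=2,i=10, bit31=1)
  nb ####.: next=.  (t=0,i=3, bit30=0)
  nb ###.#: next=.  (t=0,i=4, bit29=0)
  nb ###..: next=.  (t=0,i=19, bit28=0)
  nb ##.##: next=.  (t=0,i=5, bit27=0)
  nb ##.#.: next=.  (t=0,i=8, bit26=0)
  nb ##..#: next=.  (t=1,i=18, bit25=0)
  nb ##...: next=#  (t=0,i=20, bit24=1)
  nb #.###: next=#  (t=0,i=17, bit23=1)
  nb #.##.: next=.  (t=0,i=6, bit22=0)
  nb #.#.#: next=#  (t=0,i=9, bit21=1)
  nb #.#..: next=.  (t=0,i=11, bit20=0)
  nb #..##: next=.  (t=2,i=3, bit19=0)
  nb #..#.: next=.  (t=1,i=19, bit18=0)
  nb #...#: next=.  (t=0,i=13, bit17=0)
  nb #....: next=#  (t=1,i=4, bit16=1)
  nb .####: next=#  (t=0,i=2, bit15=1)
  nb .###.: next=.  (t=0,i=18, bit14=0)
  nb .##.#: next=.  (t=0,i=7, bit13=0)
  nb .##..: next=#  (t=1,i=10, bit12=1)
  nb .#.##: next=#  (t=0,i=16, bit11=1)
  nb .#.#.: next=#  (t=0,i=10, bit10=1)
  nb .#..#: next=#  (t=3,i=16, bit9=1)
  nb .#...: next=.  (t=0,i=12, bit8=0)
  nb ..###: next=.  (t=0,i=1, bit7=0)
  nb ..##.: next=#  (t=1,i=9, bit6=1)
  nb ..#.#: next=.  (t=0,i=15, bit5=0)
  nb ..#..: next=.  (t=3,i=15, bit4=0)
  nb ...##: next=#  (t=0,i=0, bit3=1)
  nb ...#.: next=.  (t=0,i=14, bit2=0)
  nb ....#: next=.  (t=1,i=7, bit1=0)
  nb .....: next=#  (t=1,i=5, bit0=1)
  bits 10000001101000011001111001001001 = 2174852681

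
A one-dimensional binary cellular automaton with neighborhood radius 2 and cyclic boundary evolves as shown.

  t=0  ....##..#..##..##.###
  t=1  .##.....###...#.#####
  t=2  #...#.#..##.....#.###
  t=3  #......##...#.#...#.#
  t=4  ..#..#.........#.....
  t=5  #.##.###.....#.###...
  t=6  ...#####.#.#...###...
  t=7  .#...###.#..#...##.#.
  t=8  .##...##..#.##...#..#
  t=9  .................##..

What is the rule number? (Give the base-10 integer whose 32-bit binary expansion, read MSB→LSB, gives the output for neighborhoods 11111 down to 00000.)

  ##### -> #   bit 31 = 1  t=1,i=18
  ####. -> #   bit 30 = 1  t=1,i=19
  ###.# -> #   bit 29 = 1  t=1,i=20
  ###.. -> #   bit 28 = 1  t=0,i=20
  ##.## -> #   bit 27 = 1  t=0,i=17
  ##.#. -> .   bit 26 = 0  t=6,i=8
  ##..# -> .   bit 25 = 0  t=0,i=6
  ##... -> .   bit 24 = 0  t=0,i=0
  #.### -> #   bit 23 = 1  t=0,i=18
  #.##. -> .   bit 22 = 0  t=1,i=1
  #.#.# -> #   bit 21 = 1  t=6,i=9
  #.#.. -> .   bit 20 = 0  t=2,i=6
  #..## -> #   bit 19 = 1  t=0,i=10
  #..#. -> .   bit 18 = 0  t=0,i=7
  #...# -> .   bit 17 = 0  t=1,i=12
  #.... -> #   bit 16 = 1  t=0,i=1
  .#### -> .   bit 15 = 0  t=1,i=17
  .###. -> #   bit 14 = 1  t=0,i=19
  .##.# -> #   bit 13 = 1  t=0,i=16
  .##.. -> .   bit 12 = 0  t=0,i=5
  .#.## -> .   bit 11 = 0  t=1,i=15
  .#.#. -> .   bit 10 = 0  t=2,i=5
  .#..# -> #   bit 9 = 1  t=0,i=9
  .#... -> #   bit 8 = 1  t=3,i=15
  ..### -> .   bit 7 = 0  t=1,i=8
  ..##. -> .   bit 6 = 0  t=0,i=4
  ..#.# -> .   bit 5 = 0  t=1,i=14
  ..#.. -> #   bit 4 = 1  t=0,i=8
  ...## -> .   bit 3 = 0  t=0,i=3
  ...#. -> .   bit 2 = 0  t=1,i=13
  ....# -> #   bit 1 = 1  t=0,i=2
  ..... -> .   bit 0 = 0  t=1,i=5
  bits 11111000101010010110001100010010 = 4171850514

4171850514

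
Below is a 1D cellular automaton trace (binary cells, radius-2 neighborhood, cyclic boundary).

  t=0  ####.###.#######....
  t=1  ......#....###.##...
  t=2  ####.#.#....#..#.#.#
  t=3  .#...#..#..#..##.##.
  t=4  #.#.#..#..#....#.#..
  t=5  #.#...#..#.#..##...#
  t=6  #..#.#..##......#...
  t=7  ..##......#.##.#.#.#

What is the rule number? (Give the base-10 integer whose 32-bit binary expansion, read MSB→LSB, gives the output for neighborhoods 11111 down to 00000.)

2439276837

  #####|#  b31=1 t=0,i=11
  ####.|.  b30=0 t=0,i=2
  ###.#|.  b29=0 t=0,i=3
  ###..|#  b28=1 t=0,i=15
  ##.##|.  b27=0 t=0,i=4
  ##.#.|.  b26=0 t=2,i=4
  ##..#|.  b25=0 t=3,i=19
  ##...|#  b24=1 t=0,i=16
  #.###|.  b23=0 t=0,i=5
  #.##.|#  b22=1 t=1,i=15
  #.#.#|#  b21=1 t=2,i=5
  #.#..|.  b20=0 t=2,i=7
  #..##|.  b19=0 t=3,i=13
  #..#.|#  b18=1 t=2,i=14
  #...#|.  b17=0 t=3,i=3
  #....|.  b16=0 t=0,i=17
  .####|.  b15=0 t=0,i=1
  .###.|#  b14=1 t=0,i=6
  .##.#|#  b13=1 t=3,i=15
  .##..|.  b12=0 t=1,i=16
  .#.##|#  b11=1 t=2,i=18
  .#.#.|.  b10=0 t=2,i=6
  .#..#|.  b9=0 t=2,i=13
  .#...|#  b8=1 t=1,i=7
  ..###|.  b7=0 t=0,i=0
  ..##.|.  b6=0 t=3,i=14
  ..#.#|#  b5=1 t=2,i=15
  ..#..|.  b4=0 t=1,i=6
  ...##|.  b3=0 t=0,i=19
  ...#.|#  b2=1 t=1,i=5
  ....#|.  b1=0 t=0,i=18
  .....|#  b0=1 t=1,i=0
  bits 10010001011001000110100100100101 = 2439276837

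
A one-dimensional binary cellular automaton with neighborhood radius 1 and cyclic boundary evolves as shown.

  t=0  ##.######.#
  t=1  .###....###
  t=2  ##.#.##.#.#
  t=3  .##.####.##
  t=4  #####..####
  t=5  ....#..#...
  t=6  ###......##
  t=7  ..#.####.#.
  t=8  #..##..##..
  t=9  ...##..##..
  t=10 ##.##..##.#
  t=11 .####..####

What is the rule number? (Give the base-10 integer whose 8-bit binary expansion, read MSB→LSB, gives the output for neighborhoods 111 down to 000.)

105

  nb ###: next=.  (t=0,i=0, bit7=0)
  nb ##.: next=#  (t=0,i=1, bit6=1)
  nb #.#: next=#  (t=0,i=2, bit5=1)
  nb #..: next=.  (t=1,i=4, bit4=0)
  nb .##: next=#  (t=0,i=3, bit3=1)
  nb .#.: next=.  (t=2,i=3, bit2=0)
  nb ..#: next=.  (t=1,i=7, bit1=0)
  nb ...: next=#  (t=1,i=5, bit0=1)
  bits 01101001 = 105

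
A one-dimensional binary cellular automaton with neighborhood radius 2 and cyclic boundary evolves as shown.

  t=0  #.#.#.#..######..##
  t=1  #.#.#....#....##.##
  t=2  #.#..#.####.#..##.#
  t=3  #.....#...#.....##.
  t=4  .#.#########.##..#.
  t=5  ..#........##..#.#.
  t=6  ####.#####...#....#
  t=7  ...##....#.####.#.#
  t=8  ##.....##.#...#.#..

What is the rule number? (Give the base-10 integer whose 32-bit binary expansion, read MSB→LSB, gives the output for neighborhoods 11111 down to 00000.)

  #####|.  b31=0 t=0,i=11
  ####.|.  b30=0 t=0,i=13
  ###.#|#  b29=1 t=0,i=0
  ###..|#  b28=1 t=0,i=14
  ##.##|#  b27=1 t=1,i=16
  ##.#.|.  b26=0 t=0,i=1
  ##..#|#  b25=1 t=0,i=15
  ##...|.  b24=0 t=6,i=10
  #.###|.  b23=0 t=1,i=17
  #.##.|.  b22=0 t=2,i=18
  #.#.#|#  b21=1 t=0,i=2
  #.#..|.  b20=0 t=0,i=6
  #..##|.  b19=0 t=0,i=8
  #..#.|.  b18=0 t=2,i=4
  #...#|#  b17=1 t=3,i=8
  #....|.  b16=0 t=1,i=6
  .####|.  b15=0 t=0,i=10
  .###.|#  b14=1 t=0,i=18
  .##.#|#  b13=1 t=1,i=15
  .##..|.  b12=0 t=4,i=14
  .#.##|#  b11=1 t=2,i=6
  .#.#.|.  b10=0 t=0,i=3
  .#..#|.  b9=0 t=0,i=7
  .#...|#  b8=1 t=1,i=5
  ..###|#  b7=1 t=0,i=9
  ..##.|.  b6=0 t=1,i=14
  ..#.#|.  b5=0 t=2,i=5
  ..#..|#  b4=1 t=1,i=9
  ...##|.  b3=0 t=1,i=13
  ...#.|#  b2=1 t=1,i=8
  ....#|#  b1=1 t=1,i=7
  .....|#  b0=1 t=3,i=3
  bits 00111010001000100110100110010111 = 975333783

975333783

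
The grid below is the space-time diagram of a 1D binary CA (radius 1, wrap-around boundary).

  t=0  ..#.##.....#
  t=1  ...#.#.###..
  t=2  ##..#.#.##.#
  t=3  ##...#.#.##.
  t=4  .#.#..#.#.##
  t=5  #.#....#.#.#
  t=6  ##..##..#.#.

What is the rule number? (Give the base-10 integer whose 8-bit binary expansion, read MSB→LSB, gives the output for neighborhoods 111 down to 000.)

  ### -> #   bit 7 = 1  t=1,i=8
  ##. -> #   bit 6 = 1  t=0,i=5
  #.# -> #   bit 5 = 1  t=0,i=3
  #.. -> .   bit 4 = 0  t=0,i=0
  .## -> .   bit 3 = 0  t=0,i=4
  .#. -> .   bit 2 = 0  t=0,i=2
  ..# -> .   bit 1 = 0  t=0,i=1
  ... -> #   bit 0 = 1  t=0,i=7
  bits 11100001 = 225

225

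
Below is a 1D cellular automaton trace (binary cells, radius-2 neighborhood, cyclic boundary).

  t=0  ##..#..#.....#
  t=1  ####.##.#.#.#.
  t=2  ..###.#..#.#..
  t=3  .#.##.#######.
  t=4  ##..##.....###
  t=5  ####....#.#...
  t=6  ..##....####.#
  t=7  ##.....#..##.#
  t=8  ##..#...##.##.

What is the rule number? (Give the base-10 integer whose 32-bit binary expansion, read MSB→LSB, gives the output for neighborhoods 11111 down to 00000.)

2048681769

  ##### -> .   bit 31 = 0  t=3,i=8
  ####. -> #   bit 30 = 1  t=1,i=2
  ###.# -> #   bit 29 = 1  t=1,i=3
  ###.. -> #   bit 28 = 1  t=0,i=1
  ##.## -> #   bit 27 = 1  t=1,i=4
  ##.#. -> .   bit 26 = 0  t=1,i=7
  ##..# -> #   bit 25 = 1  t=0,i=2
  ##... -> .   bit 24 = 0  t=4,i=6
  #.### -> .   bit 23 = 0  t=1,i=0
  #.##. -> .   bit 22 = 0  t=1,i=5
  #.#.# -> .   bit 21 = 0  t=1,i=8
  #.#.. -> #   bit 20 = 1  t=2,i=6
  #..## -> #   bit 19 = 1  t=4,i=3
  #..#. -> #   bit 18 = 1  t=0,i=3
  #...# -> .   bit 17 = 0  t=5,i=12
  #.... -> .   bit 16 = 0  t=0,i=9
  .#### -> .   bit 15 = 0  t=1,i=1
  .###. -> #   bit 14 = 1  t=0,i=0
  .##.# -> #   bit 13 = 1  t=1,i=6
  .##.. -> .   bit 12 = 0  t=4,i=5
  .#.## -> .   bit 11 = 0  t=1,i=13
  .#.#. -> #   bit 10 = 1  t=1,i=9
  .#..# -> #   bit 9 = 1  t=0,i=5
  .#... -> #   bit 8 = 1  t=0,i=8
  ..### -> .   bit 7 = 0  t=0,i=13
  ..##. -> .   bit 6 = 0  t=4,i=4
  ..#.# -> #   bit 5 = 1  t=2,i=9
  ..#.. -> .   bit 4 = 0  t=0,i=4
  ...## -> #   bit 3 = 1  t=0,i=12
  ...#. -> .   bit 2 = 0  t=5,i=7
  ....# -> .   bit 1 = 0  t=0,i=11
  ..... -> #   bit 0 = 1  t=0,i=10
  bits 01111010000111000110011100101001 = 2048681769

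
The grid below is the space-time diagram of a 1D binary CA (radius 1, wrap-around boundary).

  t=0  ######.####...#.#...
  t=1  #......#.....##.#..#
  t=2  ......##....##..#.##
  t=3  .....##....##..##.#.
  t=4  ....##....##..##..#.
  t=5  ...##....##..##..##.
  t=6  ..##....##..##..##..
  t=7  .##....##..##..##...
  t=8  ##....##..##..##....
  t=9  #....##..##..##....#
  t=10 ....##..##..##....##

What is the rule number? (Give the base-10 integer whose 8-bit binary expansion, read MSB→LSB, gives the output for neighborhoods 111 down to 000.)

  ### -> .   bit 7 = 0  t=0,i=1
  ##. -> .   bit 6 = 0  t=0,i=5
  #.# -> .   bit 5 = 0  t=0,i=6
  #.. -> .   bit 4 = 0  t=0,i=11
  .## -> #   bit 3 = 1  t=0,i=0
  .#. -> #   bit 2 = 1  t=0,i=14
  ..# -> #   bit 1 = 1  t=0,i=13
  ... -> .   bit 0 = 0  t=0,i=12
  bits 00001110 = 14

14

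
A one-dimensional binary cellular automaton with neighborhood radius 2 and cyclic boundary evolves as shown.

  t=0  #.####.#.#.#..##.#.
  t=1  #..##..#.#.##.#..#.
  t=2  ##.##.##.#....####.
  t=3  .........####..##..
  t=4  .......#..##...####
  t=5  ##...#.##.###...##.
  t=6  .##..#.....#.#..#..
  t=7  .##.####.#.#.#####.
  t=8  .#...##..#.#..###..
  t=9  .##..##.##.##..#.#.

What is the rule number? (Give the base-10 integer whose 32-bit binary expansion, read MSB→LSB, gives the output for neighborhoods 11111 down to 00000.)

  [31] ##### => #  t=7,i=15
  [30] ####. => #  t=0,i=4
  [29] ###.# => .  t=0,i=5
  [28] ###.. => .  t=3,i=12
  [27] ##.## => .  t=2,i=2
  [26] ##.#. => .  t=0,i=6
  [25] ##..# => .  t=1,i=5
  [24] ##... => #  t=3,i=17
  [23] #.### => .  t=0,i=2
  [22] #.##. => .  t=1,i=11
  [21] #.#.# => #  t=0,i=0
  [20] #.#.. => #  t=0,i=11
  [19] #..## => .  t=0,i=13
  [18] #..#. => #  t=1,i=6
  [17] #...# => .  t=4,i=13
  [16] #.... => #  t=2,i=11
  [15] .#### => #  t=0,i=3
  [14] .###. => #  t=5,i=11
  [13] .##.# => .  t=0,i=15
  [12] .##.. => #  t=1,i=4
  [11] .#.## => .  t=0,i=1
  [10] .#.#. => .  t=0,i=8
  [9] .#..# => #  t=0,i=12
  [8] .#... => #  t=2,i=10
  [7] ..### => .  t=2,i=14
  [6] ..##. => #  t=0,i=14
  [5] ..#.# => #  t=1,i=7
  [4] ..#.. => #  t=4,i=7
  [3] ...## => .  t=2,i=13
  [2] ...#. => .  t=4,i=6
  [1] ....# => #  t=2,i=12
  [0] ..... => .  t=3,i=0
  bits 11000001001101011101001101110010 = 3241530226

3241530226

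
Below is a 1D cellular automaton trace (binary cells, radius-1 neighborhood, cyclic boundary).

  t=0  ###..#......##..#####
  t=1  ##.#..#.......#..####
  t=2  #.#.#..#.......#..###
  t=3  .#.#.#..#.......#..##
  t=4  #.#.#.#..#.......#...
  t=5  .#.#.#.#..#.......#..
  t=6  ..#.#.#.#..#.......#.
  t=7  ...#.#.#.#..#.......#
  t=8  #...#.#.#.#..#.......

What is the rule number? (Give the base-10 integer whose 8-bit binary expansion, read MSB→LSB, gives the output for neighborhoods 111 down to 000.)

176

  [7] ### => #  t=0,i=0
  [6] ##. => .  t=0,i=2
  [5] #.# => #  t=1,i=2
  [4] #.. => #  t=0,i=3
  [3] .## => .  t=0,i=12
  [2] .#. => .  t=0,i=5
  [1] ..# => .  t=0,i=4
  [0] ... => .  t=0,i=7
  bits 10110000 = 176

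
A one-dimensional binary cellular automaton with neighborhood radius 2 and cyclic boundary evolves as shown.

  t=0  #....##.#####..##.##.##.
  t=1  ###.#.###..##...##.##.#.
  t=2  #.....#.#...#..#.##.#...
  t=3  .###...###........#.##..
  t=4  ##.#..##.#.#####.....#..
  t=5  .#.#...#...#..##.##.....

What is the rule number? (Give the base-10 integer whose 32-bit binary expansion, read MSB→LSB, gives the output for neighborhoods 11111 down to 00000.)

  ##### -> .   bit 31 = 0  t=0,i=10
  ####. -> #   bit 30 = 1  t=0,i=11
  ###.# -> .   bit 29 = 0  t=1,i=2
  ###.. -> #   bit 28 = 1  t=0,i=12
  ##.## -> #   bit 27 = 1  t=0,i=7
  ##.#. -> .   bit 26 = 0  t=0,i=23
  ##..# -> .   bit 25 = 0  t=0,i=13
  ##... -> .   bit 24 = 0  t=1,i=13
  #.### -> #   bit 23 = 1  t=0,i=8
  #.##. -> .   bit 22 = 0  t=0,i=18
  #.#.# -> .   bit 21 = 0  t=1,i=4
  #.#.. -> #   bit 20 = 1  t=0,i=0
  #..## -> .   bit 19 = 0  t=0,i=14
  #..#. -> .   bit 18 = 0  t=2,i=14
  #...# -> .   bit 17 = 0  t=1,i=14
  #.... -> #   bit 16 = 1  t=0,i=2
  .#### -> .   bit 15 = 0  t=0,i=9
  .###. -> .   bit 14 = 0  t=1,i=1
  .##.# -> #   bit 13 = 1  t=0,i=6
  .##.. -> #   bit 12 = 1  t=1,i=12
  .#.## -> .   bit 11 = 0  t=1,i=5
  .#.#. -> #   bit 10 = 1  t=2,i=7
  .#..# -> .   bit 9 = 0  t=2,i=13
  .#... -> #   bit 8 = 1  t=0,i=1
  ..### -> #   bit 7 = 1  t=3,i=1
  ..##. -> .   bit 6 = 0  t=0,i=5
  ..#.# -> .   bit 5 = 0  t=2,i=6
  ..#.. -> .   bit 4 = 0  t=2,i=0
  ...## -> #   bit 3 = 1  t=0,i=4
  ...#. -> .   bit 2 = 0  t=2,i=5
  ....# -> .   bit 1 = 0  t=0,i=3
  ..... -> #   bit 0 = 1  t=2,i=3
  bits 01011000100100010011010110001001 = 1485911433

1485911433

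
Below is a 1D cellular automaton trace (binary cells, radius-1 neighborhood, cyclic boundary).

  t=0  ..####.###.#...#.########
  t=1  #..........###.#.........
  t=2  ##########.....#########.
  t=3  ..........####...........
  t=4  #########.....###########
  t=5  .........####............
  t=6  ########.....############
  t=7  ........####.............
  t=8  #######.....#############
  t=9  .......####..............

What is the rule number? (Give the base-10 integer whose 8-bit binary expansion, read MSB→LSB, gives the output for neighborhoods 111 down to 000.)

21

  ###|.  b7=0 t=0,i=3
  ##.|.  b6=0 t=0,i=5
  #.#|.  b5=0 t=0,i=6
  #..|#  b4=1 t=0,i=0
  .##|.  b3=0 t=0,i=2
  .#.|#  b2=1 t=0,i=11
  ..#|.  b1=0 t=0,i=1
  ...|#  b0=1 t=0,i=13
  bits 00010101 = 21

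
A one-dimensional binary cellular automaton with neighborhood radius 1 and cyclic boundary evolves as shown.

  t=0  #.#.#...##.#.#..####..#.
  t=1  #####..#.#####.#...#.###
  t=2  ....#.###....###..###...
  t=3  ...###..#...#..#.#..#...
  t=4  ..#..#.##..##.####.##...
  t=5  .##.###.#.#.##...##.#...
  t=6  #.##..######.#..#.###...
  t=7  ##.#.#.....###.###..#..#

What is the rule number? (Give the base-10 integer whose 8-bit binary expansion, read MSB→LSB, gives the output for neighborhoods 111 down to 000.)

  nb ###: next=.  (t=0,i=17, bit7=0)
  nb ##.: next=#  (t=0,i=9, bit6=1)
  nb #.#: next=#  (t=0,i=1, bit5=1)
  nb #..: next=.  (t=0,i=5, bit4=0)
  nb .##: next=.  (t=0,i=8, bit3=0)
  nb .#.: next=#  (t=0,i=0, bit2=1)
  nb ..#: next=#  (t=0,i=7, bit1=1)
  nb ...: next=.  (t=0,i=6, bit0=0)
  bits 01100110 = 102

102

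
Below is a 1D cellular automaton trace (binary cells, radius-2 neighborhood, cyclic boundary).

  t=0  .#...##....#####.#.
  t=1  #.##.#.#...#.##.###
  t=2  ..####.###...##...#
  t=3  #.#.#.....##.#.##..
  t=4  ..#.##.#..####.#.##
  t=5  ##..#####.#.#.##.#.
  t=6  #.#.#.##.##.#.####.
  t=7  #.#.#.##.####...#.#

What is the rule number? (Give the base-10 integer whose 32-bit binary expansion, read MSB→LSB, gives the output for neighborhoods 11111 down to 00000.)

3346408385

  [31] ##### => #  t=0,i=13
  [30] ####. => #  t=0,i=14
  [29] ###.# => .  t=0,i=15
  [28] ###.. => .  t=2,i=9
  [27] ##.## => .  t=1,i=1
  [26] ##.#. => #  t=0,i=16
  [25] ##..# => #  t=3,i=17
  [24] ##... => #  t=0,i=7
  [23] #.### => .  t=1,i=16
  [22] #.##. => #  t=1,i=2
  [21] #.#.# => #  t=1,i=5
  [20] #.#.. => #  t=0,i=17
  [19] #..## => .  t=2,i=1
  [18] #..#. => #  t=0,i=0
  [17] #...# => #  t=0,i=3
  [16] #.... => .  t=0,i=8
  [15] .#### => .  t=0,i=12
  [14] .###. => .  t=2,i=8
  [13] .##.# => #  t=1,i=3
  [12] .##.. => .  t=0,i=6
  [11] .#.## => .  t=1,i=12
  [10] .#.#. => .  t=1,i=6
  [9] .#..# => #  t=0,i=18
  [8] .#... => #  t=0,i=2
  [7] ..### => #  t=0,i=11
  [6] ..##. => #  t=0,i=5
  [5] ..#.# => .  t=1,i=11
  [4] ..#.. => .  t=0,i=1
  [3] ...## => .  t=0,i=4
  [2] ...#. => .  t=1,i=10
  [1] ....# => .  t=0,i=9
  [0] ..... => #  t=3,i=7
  bits 11000111011101100010001111000001 = 3346408385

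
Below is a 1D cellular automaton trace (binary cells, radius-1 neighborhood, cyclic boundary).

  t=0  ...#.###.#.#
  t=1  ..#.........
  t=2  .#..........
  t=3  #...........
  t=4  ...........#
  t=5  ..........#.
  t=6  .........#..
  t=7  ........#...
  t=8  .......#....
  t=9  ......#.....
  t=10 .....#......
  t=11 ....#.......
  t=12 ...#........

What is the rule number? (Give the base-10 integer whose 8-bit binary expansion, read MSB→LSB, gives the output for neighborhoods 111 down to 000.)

2

  nb ###: next=.  (t=0,i=6, bit7=0)
  nb ##.: next=.  (t=0,i=7, bit6=0)
  nb #.#: next=.  (t=0,i=4, bit5=0)
  nb #..: next=.  (t=0,i=0, bit4=0)
  nb .##: next=.  (t=0,i=5, bit3=0)
  nb .#.: next=.  (t=0,i=3, bit2=0)
  nb ..#: next=#  (t=0,i=2, bit1=1)
  nb ...: next=.  (t=0,i=1, bit0=0)
  bits 00000010 = 2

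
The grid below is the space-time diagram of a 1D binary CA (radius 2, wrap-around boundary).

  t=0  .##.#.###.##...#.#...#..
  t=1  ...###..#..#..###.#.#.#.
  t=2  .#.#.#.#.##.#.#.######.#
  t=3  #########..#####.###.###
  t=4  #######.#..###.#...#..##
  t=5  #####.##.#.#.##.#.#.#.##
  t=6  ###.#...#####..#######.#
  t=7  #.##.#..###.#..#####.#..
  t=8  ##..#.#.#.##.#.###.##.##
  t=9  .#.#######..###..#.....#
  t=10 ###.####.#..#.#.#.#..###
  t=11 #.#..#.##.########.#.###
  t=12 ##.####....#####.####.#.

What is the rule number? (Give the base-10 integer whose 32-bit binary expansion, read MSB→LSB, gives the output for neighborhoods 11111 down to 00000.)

3022299046

  [31] ##### => #  t=2,i=18
  [30] ####. => .  t=2,i=20
  [29] ###.# => #  t=0,i=8
  [28] ###.. => #  t=1,i=5
  [27] ##.## => .  t=0,i=9
  [26] ##.#. => #  t=0,i=3
  [25] ##..# => .  t=1,i=6
  [24] ##... => .  t=0,i=12
  [23] #.### => .  t=0,i=6
  [22] #.##. => .  t=0,i=10
  [21] #.#.# => #  t=0,i=4
  [20] #.#.. => .  t=0,i=17
  [19] #..## => .  t=1,i=13
  [18] #..#. => #  t=1,i=7
  [17] #...# => .  t=0,i=13
  [16] #.... => .  t=1,i=0
  [15] .#### => #  t=2,i=17
  [14] .###. => .  t=0,i=7
  [13] .##.# => .  t=0,i=2
  [12] .##.. => #  t=0,i=11
  [11] .#.## => #  t=0,i=5
  [10] .#.#. => #  t=0,i=16
  [9] .#..# => #  t=1,i=9
  [8] .#... => #  t=0,i=18
  [7] ..### => #  t=1,i=3
  [6] ..##. => .  t=0,i=1
  [5] ..#.# => #  t=0,i=15
  [4] ..#.. => .  t=0,i=21
  [3] ...## => .  t=0,i=0
  [2] ...#. => #  t=0,i=14
  [1] ....# => #  t=1,i=1
  [0] ..... => .  t=9,i=20
  bits 10110100001001001001111110100110 = 3022299046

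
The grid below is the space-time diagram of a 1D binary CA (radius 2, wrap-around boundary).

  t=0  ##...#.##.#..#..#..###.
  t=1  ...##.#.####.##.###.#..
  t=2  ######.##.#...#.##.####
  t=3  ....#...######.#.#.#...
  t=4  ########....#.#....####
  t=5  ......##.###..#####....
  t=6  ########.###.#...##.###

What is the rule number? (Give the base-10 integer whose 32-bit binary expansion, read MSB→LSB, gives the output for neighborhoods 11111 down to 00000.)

1419471711

  #####|.  b31=0 t=2,i=0
  ####.|#  b30=1 t=1,i=10
  ###.#|.  b29=0 t=0,i=21
  ###..|#  b28=1 t=4,i=7
  ##.##|.  b27=0 t=0,i=22
  ##.#.|#  b26=1 t=0,i=9
  ##..#|.  b25=0 t=5,i=12
  ##...|.  b24=0 t=0,i=2
  #.###|#  b23=1 t=1,i=8
  #.##.|.  b22=0 t=0,i=0
  #.#.#|.  b21=0 t=1,i=6
  #.#..|#  b20=1 t=0,i=10
  #..##|#  b19=1 t=0,i=18
  #..#.|.  b18=0 t=0,i=12
  #...#|#  b17=1 t=0,i=3
  #....|#  b16=1 t=1,i=22
  .####|.  b15=0 t=1,i=9
  .###.|#  b14=1 t=0,i=20
  .##.#|#  b13=1 t=0,i=8
  .##..|.  b12=0 t=0,i=1
  .#.##|#  b11=1 t=0,i=6
  .#.#.|.  b10=0 t=3,i=16
  .#..#|#  b9=1 t=0,i=11
  .#...|#  b8=1 t=1,i=21
  ..###|.  b7=0 t=0,i=19
  ..##.|#  b6=1 t=1,i=3
  ..#.#|.  b5=0 t=0,i=5
  ..#..|#  b4=1 t=0,i=13
  ...##|#  b3=1 t=1,i=2
  ...#.|#  b2=1 t=0,i=4
  ....#|#  b1=1 t=1,i=1
  .....|#  b0=1 t=1,i=0
  bits 01010100100110110110101101011111 = 1419471711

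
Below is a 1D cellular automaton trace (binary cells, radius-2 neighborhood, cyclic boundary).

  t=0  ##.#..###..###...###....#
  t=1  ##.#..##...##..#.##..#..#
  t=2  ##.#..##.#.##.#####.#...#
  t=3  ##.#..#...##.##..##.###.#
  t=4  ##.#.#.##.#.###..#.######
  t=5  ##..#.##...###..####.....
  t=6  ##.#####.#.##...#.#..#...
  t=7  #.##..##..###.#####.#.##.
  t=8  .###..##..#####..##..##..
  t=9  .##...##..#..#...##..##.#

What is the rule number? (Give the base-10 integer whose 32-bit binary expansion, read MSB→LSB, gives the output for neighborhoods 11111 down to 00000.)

  ##### -> .   bit 31 = 0  t=2,i=16
  ####. -> #   bit 30 = 1  t=2,i=17
  ###.# -> #   bit 29 = 1  t=0,i=1
  ###.. -> .   bit 28 = 0  t=0,i=8
  ##.## -> #   bit 27 = 1  t=2,i=13
  ##.#. -> .   bit 26 = 0  t=0,i=2
  ##..# -> .   bit 25 = 0  t=0,i=9
  ##... -> .   bit 24 = 0  t=0,i=14
  #.### -> #   bit 23 = 1  t=2,i=14
  #.##. -> #   bit 22 = 1  t=1,i=17
  #.#.# -> .   bit 21 = 0  t=2,i=9
  #.#.. -> #   bit 20 = 1  t=0,i=3
  #..## -> .   bit 19 = 0  t=0,i=5
  #..#. -> #   bit 18 = 1  t=1,i=14
  #...# -> #   bit 17 = 1  t=0,i=15
  #.... -> #   bit 16 = 1  t=0,i=21
  .#### -> .   bit 15 = 0  t=2,i=15
  .###. -> #   bit 14 = 1  t=0,i=0
  .##.# -> .   bit 13 = 0  t=2,i=7
  .##.. -> #   bit 12 = 1  t=1,i=7
  .#.## -> #   bit 11 = 1  t=1,i=16
  .#.#. -> #   bit 10 = 1  t=4,i=4
  .#..# -> .   bit 9 = 0  t=0,i=4
  .#... -> #   bit 8 = 1  t=2,i=21
  ..### -> #   bit 7 = 1  t=0,i=6
  ..##. -> #   bit 6 = 1  t=1,i=6
  ..#.# -> #   bit 5 = 1  t=1,i=15
  ..#.. -> .   bit 4 = 0  t=1,i=21
  ...## -> .   bit 3 = 0  t=0,i=16
  ...#. -> #   bit 2 = 1  t=6,i=15
  ....# -> .   bit 1 = 0  t=0,i=22
  ..... -> .   bit 0 = 0  t=5,i=22
  bits 01101000110101110101110111100100 = 1758944740

1758944740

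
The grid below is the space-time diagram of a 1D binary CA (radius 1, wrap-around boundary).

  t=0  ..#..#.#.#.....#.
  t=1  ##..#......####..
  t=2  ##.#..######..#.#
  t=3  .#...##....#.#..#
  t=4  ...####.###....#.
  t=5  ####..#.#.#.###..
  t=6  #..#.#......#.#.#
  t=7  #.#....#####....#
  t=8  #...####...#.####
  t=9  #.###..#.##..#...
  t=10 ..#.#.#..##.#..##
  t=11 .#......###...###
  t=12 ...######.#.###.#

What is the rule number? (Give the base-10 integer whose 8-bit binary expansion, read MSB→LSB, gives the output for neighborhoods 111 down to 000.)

75

  ### -> .   bit 7 = 0  t=1,i=12
  ##. -> #   bit 6 = 1  t=1,i=1
  #.# -> .   bit 5 = 0  t=0,i=6
  #.. -> .   bit 4 = 0  t=0,i=3
  .## -> #   bit 3 = 1  t=1,i=0
  .#. -> .   bit 2 = 0  t=0,i=2
  ..# -> #   bit 1 = 1  t=0,i=1
  ... -> #   bit 0 = 1  t=0,i=0
  bits 01001011 = 75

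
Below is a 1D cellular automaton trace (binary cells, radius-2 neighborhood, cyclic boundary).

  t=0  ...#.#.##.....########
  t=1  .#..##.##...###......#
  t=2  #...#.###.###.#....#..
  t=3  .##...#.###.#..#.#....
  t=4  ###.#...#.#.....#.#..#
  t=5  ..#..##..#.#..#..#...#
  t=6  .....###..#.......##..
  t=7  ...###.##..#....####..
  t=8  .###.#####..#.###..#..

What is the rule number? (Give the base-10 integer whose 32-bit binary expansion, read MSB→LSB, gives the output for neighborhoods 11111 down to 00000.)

987895242

  [31] ##### => .  t=0,i=16
  [30] ####. => .  t=0,i=20
  [29] ###.# => #  t=2,i=8
  [28] ###.. => #  t=0,i=21
  [27] ##.## => #  t=1,i=6
  [26] ##.#. => .  t=2,i=13
  [25] ##..# => #  t=5,i=7
  [24] ##... => .  t=0,i=0
  [23] #.### => #  t=2,i=6
  [22] #.##. => #  t=0,i=7
  [21] #.#.# => #  t=0,i=5
  [20] #.#.. => .  t=1,i=1
  [19] #..## => .  t=1,i=3
  [18] #..#. => .  t=2,i=21
  [17] #...# => #  t=0,i=1
  [16] #.... => .  t=0,i=10
  [15] .#### => .  t=0,i=15
  [14] .###. => .  t=1,i=13
  [13] .##.# => .  t=1,i=5
  [12] .##.. => #  t=0,i=8
  [11] .#.## => .  t=0,i=6
  [10] .#.#. => #  t=0,i=4
  [9] .#..# => .  t=1,i=2
  [8] .#... => #  t=2,i=1
  [7] ..### => #  t=0,i=14
  [6] ..##. => #  t=1,i=4
  [5] ..#.# => .  t=0,i=3
  [4] ..#.. => .  t=2,i=0
  [3] ...## => #  t=0,i=13
  [2] ...#. => .  t=0,i=2
  [1] ....# => #  t=0,i=12
  [0] ..... => .  t=0,i=11
  bits 00111010111000100001010111001010 = 987895242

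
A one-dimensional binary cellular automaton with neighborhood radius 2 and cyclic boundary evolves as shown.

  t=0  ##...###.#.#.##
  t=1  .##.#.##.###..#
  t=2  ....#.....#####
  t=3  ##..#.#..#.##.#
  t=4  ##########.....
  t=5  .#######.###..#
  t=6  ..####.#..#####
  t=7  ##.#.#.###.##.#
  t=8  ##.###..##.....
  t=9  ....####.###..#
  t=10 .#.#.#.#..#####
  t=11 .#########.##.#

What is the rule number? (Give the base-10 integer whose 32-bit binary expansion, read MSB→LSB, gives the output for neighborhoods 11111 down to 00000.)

  ##### -> #   bit 31 = 1  t=2,i=12
  ####. -> .   bit 30 = 0  t=0,i=0
  ###.# -> #   bit 29 = 1  t=0,i=7
  ###.. -> #   bit 28 = 1  t=0,i=1
  ##.## -> .   bit 27 = 0  t=1,i=8
  ##.#. -> .   bit 26 = 0  t=0,i=8
  ##..# -> #   bit 25 = 1  t=1,i=12
  ##... -> #   bit 24 = 1  t=0,i=2
  #.### -> .   bit 23 = 0  t=0,i=13
  #.##. -> .   bit 22 = 0  t=1,i=1
  #.#.# -> #   bit 21 = 1  t=0,i=9
  #.#.. -> #   bit 20 = 1  t=3,i=6
  #..## -> #   bit 19 = 1  t=6,i=1
  #..#. -> #   bit 18 = 1  t=1,i=13
  #...# -> .   bit 17 = 0  t=0,i=3
  #.... -> #   bit 16 = 1  t=2,i=1
  .#### -> #   bit 15 = 1  t=0,i=14
  .###. -> #   bit 14 = 1  t=0,i=6
  .##.# -> .   bit 13 = 0  t=1,i=2
  .##.. -> #   bit 12 = 1  t=8,i=9
  .#.## -> .   bit 11 = 0  t=0,i=12
  .#.#. -> #   bit 10 = 1  t=0,i=10
  .#..# -> #   bit 9 = 1  t=3,i=7
  .#... -> .   bit 8 = 0  t=2,i=5
  ..### -> .   bit 7 = 0  t=0,i=5
  ..##. -> .   bit 6 = 0  t=8,i=0
  ..#.# -> #   bit 5 = 1  t=1,i=14
  ..#.. -> #   bit 4 = 1  t=2,i=4
  ...## -> #   bit 3 = 1  t=0,i=4
  ...#. -> .   bit 2 = 0  t=2,i=3
  ....# -> .   bit 1 = 0  t=2,i=2
  ..... -> .   bit 0 = 0  t=2,i=7
  bits 10110011001111011101011000111000 = 3007174200

3007174200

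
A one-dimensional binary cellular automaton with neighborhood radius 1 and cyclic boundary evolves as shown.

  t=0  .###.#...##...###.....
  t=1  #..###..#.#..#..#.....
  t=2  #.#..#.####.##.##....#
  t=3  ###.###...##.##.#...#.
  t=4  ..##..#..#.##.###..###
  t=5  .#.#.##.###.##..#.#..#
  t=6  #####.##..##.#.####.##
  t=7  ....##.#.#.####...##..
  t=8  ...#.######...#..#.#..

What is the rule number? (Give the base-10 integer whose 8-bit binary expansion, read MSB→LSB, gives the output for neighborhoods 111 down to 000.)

102

  ###|.  b7=0 t=0,i=2
  ##.|#  b6=1 t=0,i=3
  #.#|#  b5=1 t=0,i=4
  #..|.  b4=0 t=0,i=6
  .##|.  b3=0 t=0,i=1
  .#.|#  b2=1 t=0,i=5
  ..#|#  b1=1 t=0,i=0
  ...|.  b0=0 t=0,i=7
  bits 01100110 = 102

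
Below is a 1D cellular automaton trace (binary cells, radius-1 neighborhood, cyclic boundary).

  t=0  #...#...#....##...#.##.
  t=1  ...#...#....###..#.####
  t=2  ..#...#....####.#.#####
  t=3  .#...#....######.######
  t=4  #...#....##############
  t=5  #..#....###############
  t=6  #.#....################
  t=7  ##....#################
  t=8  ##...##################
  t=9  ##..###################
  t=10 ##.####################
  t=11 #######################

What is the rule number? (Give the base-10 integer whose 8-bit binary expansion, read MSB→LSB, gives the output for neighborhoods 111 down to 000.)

234

  nb ###: next=#  (t=1,i=13, bit7=1)
  nb ##.: next=#  (t=0,i=14, bit6=1)
  nb #.#: next=#  (t=0,i=19, bit5=1)
  nb #..: next=.  (t=0,i=1, bit4=0)
  nb .##: next=#  (t=0,i=13, bit3=1)
  nb .#.: next=.  (t=0,i=0, bit2=0)
  nb ..#: next=#  (t=0,i=3, bit1=1)
  nb ...: next=.  (t=0,i=2, bit0=0)
  bits 11101010 = 234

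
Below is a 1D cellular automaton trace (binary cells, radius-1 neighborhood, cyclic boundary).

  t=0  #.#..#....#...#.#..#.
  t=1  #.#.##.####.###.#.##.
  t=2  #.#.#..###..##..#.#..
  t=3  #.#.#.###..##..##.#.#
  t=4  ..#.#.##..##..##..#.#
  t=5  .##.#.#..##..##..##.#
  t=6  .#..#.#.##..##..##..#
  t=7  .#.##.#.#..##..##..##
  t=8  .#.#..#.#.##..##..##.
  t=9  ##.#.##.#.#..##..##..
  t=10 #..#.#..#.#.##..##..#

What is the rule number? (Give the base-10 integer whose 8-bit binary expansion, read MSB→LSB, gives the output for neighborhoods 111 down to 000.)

  nb ###: next=#  (t=1,i=8, bit7=1)
  nb ##.: next=.  (t=1,i=5, bit6=0)
  nb #.#: next=.  (t=0,i=1, bit5=0)
  nb #..: next=.  (t=0,i=3, bit4=0)
  nb .##: next=#  (t=1,i=4, bit3=1)
  nb .#.: next=#  (t=0,i=0, bit2=1)
  nb ..#: next=#  (t=0,i=4, bit1=1)
  nb ...: next=#  (t=0,i=7, bit0=1)
  bits 10001111 = 143

143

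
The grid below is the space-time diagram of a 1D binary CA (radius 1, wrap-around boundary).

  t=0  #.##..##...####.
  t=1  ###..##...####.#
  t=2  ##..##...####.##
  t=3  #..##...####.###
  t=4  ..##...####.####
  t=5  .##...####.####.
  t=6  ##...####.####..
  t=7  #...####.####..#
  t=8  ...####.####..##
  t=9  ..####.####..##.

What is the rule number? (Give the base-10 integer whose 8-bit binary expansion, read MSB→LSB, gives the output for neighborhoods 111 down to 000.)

174

  ### -> #   bit 7 = 1  t=0,i=12
  ##. -> .   bit 6 = 0  t=0,i=3
  #.# -> #   bit 5 = 1  t=0,i=1
  #.. -> .   bit 4 = 0  t=0,i=4
  .## -> #   bit 3 = 1  t=0,i=2
  .#. -> #   bit 2 = 1  t=0,i=0
  ..# -> #   bit 1 = 1  t=0,i=5
  ... -> .   bit 0 = 0  t=0,i=9
  bits 10101110 = 174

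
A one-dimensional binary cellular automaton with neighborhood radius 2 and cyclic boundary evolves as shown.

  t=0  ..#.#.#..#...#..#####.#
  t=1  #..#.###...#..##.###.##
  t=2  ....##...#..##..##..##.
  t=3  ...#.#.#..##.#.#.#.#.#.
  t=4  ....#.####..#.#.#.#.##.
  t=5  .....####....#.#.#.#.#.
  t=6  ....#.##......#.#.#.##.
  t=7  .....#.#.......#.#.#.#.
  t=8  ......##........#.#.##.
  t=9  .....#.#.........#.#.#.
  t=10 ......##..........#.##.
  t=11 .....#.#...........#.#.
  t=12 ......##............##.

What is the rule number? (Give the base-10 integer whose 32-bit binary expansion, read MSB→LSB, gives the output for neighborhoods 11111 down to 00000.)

  ##### -> #   bit 31 = 1  t=0,i=18
  ####. -> #   bit 30 = 1  t=0,i=19
  ###.# -> .   bit 29 = 0  t=0,i=20
  ###.. -> .   bit 28 = 0  t=1,i=0
  ##.## -> #   bit 27 = 1  t=1,i=16
  ##.#. -> #   bit 26 = 1  t=0,i=21
  ##..# -> .   bit 25 = 0  t=1,i=1
  ##... -> .   bit 24 = 0  t=1,i=8
  #.### -> #   bit 23 = 1  t=1,i=5
  #.##. -> .   bit 22 = 0  t=4,i=20
  #.#.# -> .   bit 21 = 0  t=0,i=4
  #.#.. -> #   bit 20 = 1  t=0,i=6
  #..## -> #   bit 19 = 1  t=0,i=15
  #..#. -> .   bit 18 = 0  t=0,i=1
  #...# -> #   bit 17 = 1  t=0,i=11
  #.... -> .   bit 16 = 0  t=2,i=0
  .#### -> #   bit 15 = 1  t=0,i=17
  .###. -> .   bit 14 = 0  t=1,i=6
  .##.# -> .   bit 13 = 0  t=1,i=15
  .##.. -> #   bit 12 = 1  t=2,i=5
  .#.## -> #   bit 11 = 1  t=1,i=4
  .#.#. -> #   bit 10 = 1  t=0,i=3
  .#..# -> #   bit 9 = 1  t=0,i=0
  .#... -> .   bit 8 = 0  t=0,i=10
  ..### -> .   bit 7 = 0  t=0,i=16
  ..##. -> .   bit 6 = 0  t=1,i=14
  ..#.# -> .   bit 5 = 0  t=0,i=2
  ..#.. -> .   bit 4 = 0  t=0,i=9
  ...## -> #   bit 3 = 1  t=2,i=3
  ...#. -> .   bit 2 = 0  t=0,i=12
  ....# -> .   bit 1 = 0  t=2,i=2
  ..... -> .   bit 0 = 0  t=2,i=1
  bits 11001100100110101001111000001000 = 3432685064

3432685064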